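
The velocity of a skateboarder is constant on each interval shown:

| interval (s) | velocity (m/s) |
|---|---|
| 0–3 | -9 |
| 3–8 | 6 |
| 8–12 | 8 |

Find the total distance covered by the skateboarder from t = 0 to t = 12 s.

Distance (not displacement) is the total path length: add the absolute areas under v-t.
0–3 s: |-9| × 3 = 27 m
3–8 s: |6| × 5 = 30 m
8–12 s: |8| × 4 = 32 m
Total distance = 89 m

89 m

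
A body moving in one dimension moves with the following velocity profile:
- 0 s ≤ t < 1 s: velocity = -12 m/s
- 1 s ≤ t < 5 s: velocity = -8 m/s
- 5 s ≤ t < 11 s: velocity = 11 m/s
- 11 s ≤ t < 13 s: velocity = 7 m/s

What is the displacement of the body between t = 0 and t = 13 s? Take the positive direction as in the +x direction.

36 m

Displacement is the signed area under the v-t curve.
0–1 s: -12 × 1 = -12 m
1–5 s: -8 × 4 = -32 m
5–11 s: 11 × 6 = 66 m
11–13 s: 7 × 2 = 14 m
Net displacement = 36 m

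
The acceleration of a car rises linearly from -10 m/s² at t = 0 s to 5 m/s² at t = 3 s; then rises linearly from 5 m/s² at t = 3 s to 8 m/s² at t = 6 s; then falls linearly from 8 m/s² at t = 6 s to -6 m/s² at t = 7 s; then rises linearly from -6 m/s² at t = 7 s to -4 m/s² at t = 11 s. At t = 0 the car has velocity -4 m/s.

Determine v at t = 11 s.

Δv equals the area under the a-t graph; then v = v₀ + Δv.
0–3 s: ½(-10 + 5)(3) = -7.5 m/s
3–6 s: ½(5 + 8)(3) = 19.5 m/s
6–7 s: ½(8 + -6)(1) = 1 m/s
7–11 s: ½(-6 + -4)(4) = -20 m/s
Δv = -7 m/s, so v(11) = -4 + (-7) = -11 m/s.

-11 m/s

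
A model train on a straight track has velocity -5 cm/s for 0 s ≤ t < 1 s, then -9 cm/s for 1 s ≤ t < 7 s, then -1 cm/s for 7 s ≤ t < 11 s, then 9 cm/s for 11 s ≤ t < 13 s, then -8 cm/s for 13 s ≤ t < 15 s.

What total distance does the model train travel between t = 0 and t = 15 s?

97 cm

Distance (not displacement) is the total path length: add the absolute areas under v-t.
0–1 s: |-5| × 1 = 5 cm
1–7 s: |-9| × 6 = 54 cm
7–11 s: |-1| × 4 = 4 cm
11–13 s: |9| × 2 = 18 cm
13–15 s: |-8| × 2 = 16 cm
Total distance = 97 cm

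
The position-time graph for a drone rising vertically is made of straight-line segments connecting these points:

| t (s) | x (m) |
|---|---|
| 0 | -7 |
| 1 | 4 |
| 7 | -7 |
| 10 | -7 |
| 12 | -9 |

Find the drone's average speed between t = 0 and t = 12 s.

2 m/s

Average speed = (total path length)/(elapsed time); on a piecewise-linear x-t graph the path length is Σ|Δx|.
0–1 s: |Δx| = |4 − -7| = 11 m
1–7 s: |Δx| = |-7 − 4| = 11 m
7–10 s: |Δx| = |-7 − -7| = 0 m
10–12 s: |Δx| = |-9 − -7| = 2 m
Total path = 24 m; average speed = 24/12 = 2 m/s.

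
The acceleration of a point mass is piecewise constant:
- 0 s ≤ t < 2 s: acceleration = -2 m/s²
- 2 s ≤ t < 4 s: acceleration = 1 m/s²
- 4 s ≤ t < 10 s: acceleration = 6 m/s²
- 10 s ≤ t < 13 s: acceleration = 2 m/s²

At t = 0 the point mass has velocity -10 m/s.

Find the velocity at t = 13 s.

Δv equals the area under the a-t graph; then v = v₀ + Δv.
0–2 s: -2 × 2 = -4 m/s
2–4 s: 1 × 2 = 2 m/s
4–10 s: 6 × 6 = 36 m/s
10–13 s: 2 × 3 = 6 m/s
Δv = 40 m/s, so v(13) = -10 + (40) = 30 m/s.

30 m/s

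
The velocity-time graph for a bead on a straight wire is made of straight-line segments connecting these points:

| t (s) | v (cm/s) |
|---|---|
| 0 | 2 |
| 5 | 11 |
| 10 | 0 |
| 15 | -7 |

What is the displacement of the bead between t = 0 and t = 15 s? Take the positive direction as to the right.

Net displacement equals the area under the velocity-time graph (areas below the axis count negative).
0–5 s: ½(2 + 11)(5) = 32.5 cm
5–10 s: ½(11 + 0)(5) = 27.5 cm
10–15 s: ½(0 + -7)(5) = -17.5 cm
Net displacement = 42.5 cm

42.5 cm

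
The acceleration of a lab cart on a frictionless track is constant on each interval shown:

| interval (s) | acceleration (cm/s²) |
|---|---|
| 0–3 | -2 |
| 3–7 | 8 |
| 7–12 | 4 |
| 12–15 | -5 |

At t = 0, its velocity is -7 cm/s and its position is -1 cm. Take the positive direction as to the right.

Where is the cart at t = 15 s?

220.5 cm

On each constant-a segment, Δv = aΔt and Δx = v₀Δt + ½aΔt²; chain segment to segment.
0–3 s: v starts -7 cm/s; Δx = -7·3 + ½·-2·3² = -30 cm; v ends -13 cm/s.
3–7 s: v starts -13 cm/s; Δx = -13·4 + ½·8·4² = 12 cm; v ends 19 cm/s.
7–12 s: v starts 19 cm/s; Δx = 19·5 + ½·4·5² = 145 cm; v ends 39 cm/s.
12–15 s: v starts 39 cm/s; Δx = 39·3 + ½·-5·3² = 94.5 cm; v ends 24 cm/s.
x(15) = -1 + Σ Δx = 220.5 cm.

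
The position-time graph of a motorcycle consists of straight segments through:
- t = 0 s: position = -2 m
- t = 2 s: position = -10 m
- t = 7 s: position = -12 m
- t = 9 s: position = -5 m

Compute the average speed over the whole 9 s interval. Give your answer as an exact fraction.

17/9 m/s

Average speed = (total path length)/(elapsed time); on a piecewise-linear x-t graph the path length is Σ|Δx|.
0–2 s: |Δx| = |-10 − -2| = 8 m
2–7 s: |Δx| = |-12 − -10| = 2 m
7–9 s: |Δx| = |-5 − -12| = 7 m
Total path = 17 m; average speed = 17/9 = 17/9 m/s.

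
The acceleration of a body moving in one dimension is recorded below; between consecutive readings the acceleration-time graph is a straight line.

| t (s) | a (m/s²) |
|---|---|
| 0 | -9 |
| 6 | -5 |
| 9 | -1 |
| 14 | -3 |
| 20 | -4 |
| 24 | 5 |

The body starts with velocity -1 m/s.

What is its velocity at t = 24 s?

-81 m/s

Δv equals the area under the a-t graph; then v = v₀ + Δv.
0–6 s: ½(-9 + -5)(6) = -42 m/s
6–9 s: ½(-5 + -1)(3) = -9 m/s
9–14 s: ½(-1 + -3)(5) = -10 m/s
14–20 s: ½(-3 + -4)(6) = -21 m/s
20–24 s: ½(-4 + 5)(4) = 2 m/s
Δv = -80 m/s, so v(24) = -1 + (-80) = -81 m/s.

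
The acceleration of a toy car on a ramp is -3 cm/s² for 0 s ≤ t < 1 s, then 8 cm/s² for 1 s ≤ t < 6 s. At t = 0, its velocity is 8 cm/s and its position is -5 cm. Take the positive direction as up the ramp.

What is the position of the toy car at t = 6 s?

On each constant-a segment, Δv = aΔt and Δx = v₀Δt + ½aΔt²; chain segment to segment.
0–1 s: v starts 8 cm/s; Δx = 8·1 + ½·-3·1² = 6.5 cm; v ends 5 cm/s.
1–6 s: v starts 5 cm/s; Δx = 5·5 + ½·8·5² = 125 cm; v ends 45 cm/s.
x(6) = -5 + Σ Δx = 126.5 cm.

126.5 cm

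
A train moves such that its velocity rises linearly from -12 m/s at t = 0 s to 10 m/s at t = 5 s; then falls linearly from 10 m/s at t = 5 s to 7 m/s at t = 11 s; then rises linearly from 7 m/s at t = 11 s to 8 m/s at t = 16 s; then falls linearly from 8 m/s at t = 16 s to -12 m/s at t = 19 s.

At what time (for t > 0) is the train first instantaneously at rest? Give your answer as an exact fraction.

t = 30/11 s

v changes sign on 0–5 s (from -12 to 10); the graph is linear there, so v = 0 at t = 0 + (12)·(5 − 0)/(10 − -12) = 30/11 s.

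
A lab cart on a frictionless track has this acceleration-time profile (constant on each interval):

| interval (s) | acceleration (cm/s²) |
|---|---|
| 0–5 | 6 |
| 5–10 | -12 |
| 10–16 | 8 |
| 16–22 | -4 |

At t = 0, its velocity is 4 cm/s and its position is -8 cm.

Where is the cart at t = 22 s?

155 cm

On each constant-a segment, Δv = aΔt and Δx = v₀Δt + ½aΔt²; chain segment to segment.
0–5 s: v starts 4 cm/s; Δx = 4·5 + ½·6·5² = 95 cm; v ends 34 cm/s.
5–10 s: v starts 34 cm/s; Δx = 34·5 + ½·-12·5² = 20 cm; v ends -26 cm/s.
10–16 s: v starts -26 cm/s; Δx = -26·6 + ½·8·6² = -12 cm; v ends 22 cm/s.
16–22 s: v starts 22 cm/s; Δx = 22·6 + ½·-4·6² = 60 cm; v ends -2 cm/s.
x(22) = -8 + Σ Δx = 155 cm.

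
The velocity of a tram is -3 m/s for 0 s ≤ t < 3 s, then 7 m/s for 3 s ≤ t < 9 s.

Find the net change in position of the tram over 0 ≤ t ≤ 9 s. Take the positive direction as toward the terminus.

33 m

Net displacement equals the area under the velocity-time graph (areas below the axis count negative).
0–3 s: -3 × 3 = -9 m
3–9 s: 7 × 6 = 42 m
Net displacement = 33 m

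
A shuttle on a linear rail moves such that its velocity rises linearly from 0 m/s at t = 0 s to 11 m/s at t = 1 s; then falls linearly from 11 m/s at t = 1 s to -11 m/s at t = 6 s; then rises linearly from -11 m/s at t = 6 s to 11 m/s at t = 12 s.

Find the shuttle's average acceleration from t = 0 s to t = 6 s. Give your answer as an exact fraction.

Average acceleration = Δv/Δt = (-11 − 0)/(6 − 0) = -11/6 m/s².

-11/6 m/s²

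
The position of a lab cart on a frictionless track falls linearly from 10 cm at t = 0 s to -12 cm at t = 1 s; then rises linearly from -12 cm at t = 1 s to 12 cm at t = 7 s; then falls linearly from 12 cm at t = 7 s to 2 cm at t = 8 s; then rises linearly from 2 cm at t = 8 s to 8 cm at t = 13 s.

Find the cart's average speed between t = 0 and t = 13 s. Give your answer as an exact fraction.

Average speed = (total path length)/(elapsed time); on a piecewise-linear x-t graph the path length is Σ|Δx|.
0–1 s: |Δx| = |-12 − 10| = 22 cm
1–7 s: |Δx| = |12 − -12| = 24 cm
7–8 s: |Δx| = |2 − 12| = 10 cm
8–13 s: |Δx| = |8 − 2| = 6 cm
Total path = 62 cm; average speed = 62/13 = 62/13 cm/s.

62/13 cm/s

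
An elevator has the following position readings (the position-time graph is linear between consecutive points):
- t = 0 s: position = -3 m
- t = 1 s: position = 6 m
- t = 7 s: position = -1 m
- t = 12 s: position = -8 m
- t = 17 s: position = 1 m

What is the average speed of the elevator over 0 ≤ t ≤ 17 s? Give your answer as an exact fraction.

32/17 m/s

Average speed = (total path length)/(elapsed time); on a piecewise-linear x-t graph the path length is Σ|Δx|.
0–1 s: |Δx| = |6 − -3| = 9 m
1–7 s: |Δx| = |-1 − 6| = 7 m
7–12 s: |Δx| = |-8 − -1| = 7 m
12–17 s: |Δx| = |1 − -8| = 9 m
Total path = 32 m; average speed = 32/17 = 32/17 m/s.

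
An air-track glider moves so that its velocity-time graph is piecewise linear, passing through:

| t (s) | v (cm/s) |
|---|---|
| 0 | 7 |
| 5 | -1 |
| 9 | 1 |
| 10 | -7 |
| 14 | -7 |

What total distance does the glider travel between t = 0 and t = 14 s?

Total distance travelled is ∫|v| dt — sum the magnitudes of each area piece.
0–5 s: v = 0 at t = 4.375 s; triangle areas 15.3125 + 0.3125 = 15.625 cm
5–9 s: v = 0 at t = 7 s; triangle areas 1 + 1 = 2 cm
9–10 s: v = 0 at t = 9.125 s; triangle areas 0.0625 + 3.0625 = 3.125 cm
10–14 s: |-7| × 4 = 28 cm
Total distance = 48.75 cm

48.75 cm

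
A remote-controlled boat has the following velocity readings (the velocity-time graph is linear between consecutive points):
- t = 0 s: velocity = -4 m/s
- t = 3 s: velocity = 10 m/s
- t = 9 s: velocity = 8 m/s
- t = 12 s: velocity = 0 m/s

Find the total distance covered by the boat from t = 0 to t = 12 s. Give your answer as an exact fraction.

549/7 m

Total distance travelled is ∫|v| dt — sum the magnitudes of each area piece.
0–3 s: v = 0 at t = 6/7 s; triangle areas 12/7 + 75/7 = 87/7 m
3–9 s: |½(10 + 8)(6)| = 54 m
9–12 s: |½(8 + 0)(3)| = 12 m
Total distance = 549/7 m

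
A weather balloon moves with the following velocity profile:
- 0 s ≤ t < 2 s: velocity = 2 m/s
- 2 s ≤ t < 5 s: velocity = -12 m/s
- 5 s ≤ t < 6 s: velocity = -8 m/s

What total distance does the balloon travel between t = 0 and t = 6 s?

48 m

Total distance travelled is ∫|v| dt — sum the magnitudes of each area piece.
0–2 s: |2| × 2 = 4 m
2–5 s: |-12| × 3 = 36 m
5–6 s: |-8| × 1 = 8 m
Total distance = 48 m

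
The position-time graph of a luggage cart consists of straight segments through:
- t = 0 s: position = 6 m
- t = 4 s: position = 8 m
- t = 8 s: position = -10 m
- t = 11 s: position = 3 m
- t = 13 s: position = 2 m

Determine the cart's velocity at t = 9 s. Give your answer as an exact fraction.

Velocity is the slope of the x-t graph on 8–11 s: (3 − -10)/(11 − 8) = 13/3 m/s.

13/3 m/s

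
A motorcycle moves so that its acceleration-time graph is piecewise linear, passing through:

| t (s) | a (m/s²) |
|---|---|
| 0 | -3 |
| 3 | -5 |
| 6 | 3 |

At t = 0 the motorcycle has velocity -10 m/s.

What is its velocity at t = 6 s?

-25 m/s

Δv equals the area under the a-t graph; then v = v₀ + Δv.
0–3 s: ½(-3 + -5)(3) = -12 m/s
3–6 s: ½(-5 + 3)(3) = -3 m/s
Δv = -15 m/s, so v(6) = -10 + (-15) = -25 m/s.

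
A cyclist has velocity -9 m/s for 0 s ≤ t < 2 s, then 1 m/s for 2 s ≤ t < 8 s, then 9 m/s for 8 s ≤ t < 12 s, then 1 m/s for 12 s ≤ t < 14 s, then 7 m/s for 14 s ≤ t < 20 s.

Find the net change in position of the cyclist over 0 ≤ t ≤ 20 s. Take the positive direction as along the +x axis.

68 m

Displacement is the signed area under the v-t curve.
0–2 s: -9 × 2 = -18 m
2–8 s: 1 × 6 = 6 m
8–12 s: 9 × 4 = 36 m
12–14 s: 1 × 2 = 2 m
14–20 s: 7 × 6 = 42 m
Net displacement = 68 m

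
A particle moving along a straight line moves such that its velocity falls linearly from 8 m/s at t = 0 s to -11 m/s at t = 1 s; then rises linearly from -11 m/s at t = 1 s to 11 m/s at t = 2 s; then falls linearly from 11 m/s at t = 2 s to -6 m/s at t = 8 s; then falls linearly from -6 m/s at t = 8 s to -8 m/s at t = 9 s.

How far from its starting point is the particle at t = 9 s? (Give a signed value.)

6.5 m

Displacement is the signed area under the v-t curve.
0–1 s: ½(8 + -11)(1) = -1.5 m
1–2 s: ½(-11 + 11)(1) = 0 m
2–8 s: ½(11 + -6)(6) = 15 m
8–9 s: ½(-6 + -8)(1) = -7 m
Net displacement = 6.5 m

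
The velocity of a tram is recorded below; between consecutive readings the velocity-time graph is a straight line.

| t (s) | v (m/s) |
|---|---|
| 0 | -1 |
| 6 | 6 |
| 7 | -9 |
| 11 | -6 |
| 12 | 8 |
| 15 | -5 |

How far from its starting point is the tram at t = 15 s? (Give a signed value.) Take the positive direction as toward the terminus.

Net displacement equals the area under the velocity-time graph (areas below the axis count negative).
0–6 s: ½(-1 + 6)(6) = 15 m
6–7 s: ½(6 + -9)(1) = -1.5 m
7–11 s: ½(-9 + -6)(4) = -30 m
11–12 s: ½(-6 + 8)(1) = 1 m
12–15 s: ½(8 + -5)(3) = 4.5 m
Net displacement = -11 m

-11 m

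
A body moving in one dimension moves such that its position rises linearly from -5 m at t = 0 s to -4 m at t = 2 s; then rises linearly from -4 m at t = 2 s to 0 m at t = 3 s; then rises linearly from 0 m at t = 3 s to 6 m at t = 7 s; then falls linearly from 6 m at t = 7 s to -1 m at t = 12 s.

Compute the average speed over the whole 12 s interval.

1.5 m/s

Average speed = (total path length)/(elapsed time); on a piecewise-linear x-t graph the path length is Σ|Δx|.
0–2 s: |Δx| = |-4 − -5| = 1 m
2–3 s: |Δx| = |0 − -4| = 4 m
3–7 s: |Δx| = |6 − 0| = 6 m
7–12 s: |Δx| = |-1 − 6| = 7 m
Total path = 18 m; average speed = 18/12 = 1.5 m/s.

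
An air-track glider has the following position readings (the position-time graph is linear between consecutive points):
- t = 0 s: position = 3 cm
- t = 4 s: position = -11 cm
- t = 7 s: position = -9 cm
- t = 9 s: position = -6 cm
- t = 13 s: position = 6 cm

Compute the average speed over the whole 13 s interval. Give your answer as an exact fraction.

Average speed = (total path length)/(elapsed time); on a piecewise-linear x-t graph the path length is Σ|Δx|.
0–4 s: |Δx| = |-11 − 3| = 14 cm
4–7 s: |Δx| = |-9 − -11| = 2 cm
7–9 s: |Δx| = |-6 − -9| = 3 cm
9–13 s: |Δx| = |6 − -6| = 12 cm
Total path = 31 cm; average speed = 31/13 = 31/13 cm/s.

31/13 cm/s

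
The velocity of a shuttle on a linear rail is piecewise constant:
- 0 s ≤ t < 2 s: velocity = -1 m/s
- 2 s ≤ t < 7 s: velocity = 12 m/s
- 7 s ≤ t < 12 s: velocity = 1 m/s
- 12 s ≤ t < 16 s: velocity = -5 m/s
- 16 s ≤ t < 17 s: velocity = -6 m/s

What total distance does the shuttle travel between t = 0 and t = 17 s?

Distance (not displacement) is the total path length: add the absolute areas under v-t.
0–2 s: |-1| × 2 = 2 m
2–7 s: |12| × 5 = 60 m
7–12 s: |1| × 5 = 5 m
12–16 s: |-5| × 4 = 20 m
16–17 s: |-6| × 1 = 6 m
Total distance = 93 m

93 m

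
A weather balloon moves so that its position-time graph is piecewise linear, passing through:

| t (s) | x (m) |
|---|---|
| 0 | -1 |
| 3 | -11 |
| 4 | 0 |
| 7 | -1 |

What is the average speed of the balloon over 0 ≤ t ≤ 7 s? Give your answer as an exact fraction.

Average speed = (total path length)/(elapsed time); on a piecewise-linear x-t graph the path length is Σ|Δx|.
0–3 s: |Δx| = |-11 − -1| = 10 m
3–4 s: |Δx| = |0 − -11| = 11 m
4–7 s: |Δx| = |-1 − 0| = 1 m
Total path = 22 m; average speed = 22/7 = 22/7 m/s.

22/7 m/s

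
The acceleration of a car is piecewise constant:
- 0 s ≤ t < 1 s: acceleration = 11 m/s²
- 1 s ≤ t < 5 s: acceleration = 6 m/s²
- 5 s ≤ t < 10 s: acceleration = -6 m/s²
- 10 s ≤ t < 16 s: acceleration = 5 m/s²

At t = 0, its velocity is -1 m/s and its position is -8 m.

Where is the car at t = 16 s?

On each constant-a segment, Δv = aΔt and Δx = v₀Δt + ½aΔt²; chain segment to segment.
0–1 s: v starts -1 m/s; Δx = -1·1 + ½·11·1² = 4.5 m; v ends 10 m/s.
1–5 s: v starts 10 m/s; Δx = 10·4 + ½·6·4² = 88 m; v ends 34 m/s.
5–10 s: v starts 34 m/s; Δx = 34·5 + ½·-6·5² = 95 m; v ends 4 m/s.
10–16 s: v starts 4 m/s; Δx = 4·6 + ½·5·6² = 114 m; v ends 34 m/s.
x(16) = -8 + Σ Δx = 293.5 m.

293.5 m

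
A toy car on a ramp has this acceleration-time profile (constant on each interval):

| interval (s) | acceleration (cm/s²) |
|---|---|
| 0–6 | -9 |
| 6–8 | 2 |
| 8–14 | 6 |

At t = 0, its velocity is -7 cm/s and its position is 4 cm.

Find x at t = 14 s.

On each constant-a segment, Δv = aΔt and Δx = v₀Δt + ½aΔt²; chain segment to segment.
0–6 s: v starts -7 cm/s; Δx = -7·6 + ½·-9·6² = -204 cm; v ends -61 cm/s.
6–8 s: v starts -61 cm/s; Δx = -61·2 + ½·2·2² = -118 cm; v ends -57 cm/s.
8–14 s: v starts -57 cm/s; Δx = -57·6 + ½·6·6² = -234 cm; v ends -21 cm/s.
x(14) = 4 + Σ Δx = -552 cm.

-552 cm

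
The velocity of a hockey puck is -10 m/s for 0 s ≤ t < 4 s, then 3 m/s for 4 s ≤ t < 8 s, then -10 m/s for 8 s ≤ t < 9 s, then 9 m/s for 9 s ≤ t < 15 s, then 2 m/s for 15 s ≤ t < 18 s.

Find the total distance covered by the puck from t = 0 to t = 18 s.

Total distance travelled is ∫|v| dt — sum the magnitudes of each area piece.
0–4 s: |-10| × 4 = 40 m
4–8 s: |3| × 4 = 12 m
8–9 s: |-10| × 1 = 10 m
9–15 s: |9| × 6 = 54 m
15–18 s: |2| × 3 = 6 m
Total distance = 122 m

122 m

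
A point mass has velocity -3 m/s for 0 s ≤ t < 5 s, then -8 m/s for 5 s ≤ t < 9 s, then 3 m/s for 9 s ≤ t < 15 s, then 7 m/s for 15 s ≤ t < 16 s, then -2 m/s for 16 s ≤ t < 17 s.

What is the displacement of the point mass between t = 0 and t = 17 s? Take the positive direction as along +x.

-24 m

Displacement is the signed area under the v-t curve.
0–5 s: -3 × 5 = -15 m
5–9 s: -8 × 4 = -32 m
9–15 s: 3 × 6 = 18 m
15–16 s: 7 × 1 = 7 m
16–17 s: -2 × 1 = -2 m
Net displacement = -24 m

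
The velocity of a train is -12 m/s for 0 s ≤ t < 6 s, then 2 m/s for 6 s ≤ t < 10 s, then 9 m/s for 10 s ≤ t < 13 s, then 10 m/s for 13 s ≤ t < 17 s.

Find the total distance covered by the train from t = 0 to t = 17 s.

Distance (not displacement) is the total path length: add the absolute areas under v-t.
0–6 s: |-12| × 6 = 72 m
6–10 s: |2| × 4 = 8 m
10–13 s: |9| × 3 = 27 m
13–17 s: |10| × 4 = 40 m
Total distance = 147 m

147 m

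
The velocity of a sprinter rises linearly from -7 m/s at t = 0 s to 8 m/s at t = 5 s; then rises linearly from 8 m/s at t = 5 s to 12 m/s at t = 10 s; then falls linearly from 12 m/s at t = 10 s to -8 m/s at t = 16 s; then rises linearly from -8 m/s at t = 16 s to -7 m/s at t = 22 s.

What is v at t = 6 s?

8.8 m/s

On 5–10 s the graph is linear from 8 to 12 m/s: v(6) = 8 + (12 − 8)·(6 − 5)/(10 − 5) = 8.8 m/s.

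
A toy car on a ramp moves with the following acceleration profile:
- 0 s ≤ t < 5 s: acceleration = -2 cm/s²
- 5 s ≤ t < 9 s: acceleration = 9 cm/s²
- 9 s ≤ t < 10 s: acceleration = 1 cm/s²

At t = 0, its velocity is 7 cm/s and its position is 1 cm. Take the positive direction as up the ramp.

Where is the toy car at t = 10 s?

104.5 cm

On each constant-a segment, Δv = aΔt and Δx = v₀Δt + ½aΔt²; chain segment to segment.
0–5 s: v starts 7 cm/s; Δx = 7·5 + ½·-2·5² = 10 cm; v ends -3 cm/s.
5–9 s: v starts -3 cm/s; Δx = -3·4 + ½·9·4² = 60 cm; v ends 33 cm/s.
9–10 s: v starts 33 cm/s; Δx = 33·1 + ½·1·1² = 33.5 cm; v ends 34 cm/s.
x(10) = 1 + Σ Δx = 104.5 cm.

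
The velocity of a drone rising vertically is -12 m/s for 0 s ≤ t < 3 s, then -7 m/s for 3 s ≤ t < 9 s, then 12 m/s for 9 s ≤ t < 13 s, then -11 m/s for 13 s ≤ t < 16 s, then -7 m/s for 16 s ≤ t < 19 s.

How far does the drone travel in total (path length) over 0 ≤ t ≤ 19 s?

180 m

Total distance travelled is ∫|v| dt — sum the magnitudes of each area piece.
0–3 s: |-12| × 3 = 36 m
3–9 s: |-7| × 6 = 42 m
9–13 s: |12| × 4 = 48 m
13–16 s: |-11| × 3 = 33 m
16–19 s: |-7| × 3 = 21 m
Total distance = 180 m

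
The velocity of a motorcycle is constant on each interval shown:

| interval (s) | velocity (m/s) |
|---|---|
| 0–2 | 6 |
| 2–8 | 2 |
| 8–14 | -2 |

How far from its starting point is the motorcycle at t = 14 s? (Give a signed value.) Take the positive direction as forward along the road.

Displacement is the signed area under the v-t curve.
0–2 s: 6 × 2 = 12 m
2–8 s: 2 × 6 = 12 m
8–14 s: -2 × 6 = -12 m
Net displacement = 12 m

12 m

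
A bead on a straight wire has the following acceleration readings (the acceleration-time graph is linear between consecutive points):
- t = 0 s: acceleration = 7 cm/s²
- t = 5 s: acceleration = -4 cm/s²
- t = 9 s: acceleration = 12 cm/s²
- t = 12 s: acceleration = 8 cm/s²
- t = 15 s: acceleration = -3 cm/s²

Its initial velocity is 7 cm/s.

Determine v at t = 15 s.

68 cm/s

Δv equals the area under the a-t graph; then v = v₀ + Δv.
0–5 s: ½(7 + -4)(5) = 7.5 cm/s
5–9 s: ½(-4 + 12)(4) = 16 cm/s
9–12 s: ½(12 + 8)(3) = 30 cm/s
12–15 s: ½(8 + -3)(3) = 7.5 cm/s
Δv = 61 cm/s, so v(15) = 7 + (61) = 68 cm/s.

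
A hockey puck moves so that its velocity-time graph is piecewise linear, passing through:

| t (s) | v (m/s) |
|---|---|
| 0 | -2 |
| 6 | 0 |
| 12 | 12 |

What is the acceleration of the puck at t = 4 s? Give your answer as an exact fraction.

1/3 m/s²

Acceleration is the slope of the v-t graph on 0–6 s: (0 − -2)/(6 − 0) = 1/3 m/s².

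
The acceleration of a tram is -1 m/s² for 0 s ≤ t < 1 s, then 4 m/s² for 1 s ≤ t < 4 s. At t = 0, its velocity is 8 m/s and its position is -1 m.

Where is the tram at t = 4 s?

45.5 m

On each constant-a segment, Δv = aΔt and Δx = v₀Δt + ½aΔt²; chain segment to segment.
0–1 s: v starts 8 m/s; Δx = 8·1 + ½·-1·1² = 7.5 m; v ends 7 m/s.
1–4 s: v starts 7 m/s; Δx = 7·3 + ½·4·3² = 39 m; v ends 19 m/s.
x(4) = -1 + Σ Δx = 45.5 m.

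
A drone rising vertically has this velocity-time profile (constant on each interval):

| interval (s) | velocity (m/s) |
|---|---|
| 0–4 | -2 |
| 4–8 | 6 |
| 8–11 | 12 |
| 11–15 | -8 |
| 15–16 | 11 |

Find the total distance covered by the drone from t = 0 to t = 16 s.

111 m

Distance (not displacement) is the total path length: add the absolute areas under v-t.
0–4 s: |-2| × 4 = 8 m
4–8 s: |6| × 4 = 24 m
8–11 s: |12| × 3 = 36 m
11–15 s: |-8| × 4 = 32 m
15–16 s: |11| × 1 = 11 m
Total distance = 111 m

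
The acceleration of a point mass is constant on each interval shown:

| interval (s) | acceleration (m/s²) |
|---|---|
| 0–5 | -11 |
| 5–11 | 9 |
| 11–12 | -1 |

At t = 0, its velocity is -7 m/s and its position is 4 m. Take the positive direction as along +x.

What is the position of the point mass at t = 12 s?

On each constant-a segment, Δv = aΔt and Δx = v₀Δt + ½aΔt²; chain segment to segment.
0–5 s: v starts -7 m/s; Δx = -7·5 + ½·-11·5² = -172.5 m; v ends -62 m/s.
5–11 s: v starts -62 m/s; Δx = -62·6 + ½·9·6² = -210 m; v ends -8 m/s.
11–12 s: v starts -8 m/s; Δx = -8·1 + ½·-1·1² = -8.5 m; v ends -9 m/s.
x(12) = 4 + Σ Δx = -387 m.

-387 m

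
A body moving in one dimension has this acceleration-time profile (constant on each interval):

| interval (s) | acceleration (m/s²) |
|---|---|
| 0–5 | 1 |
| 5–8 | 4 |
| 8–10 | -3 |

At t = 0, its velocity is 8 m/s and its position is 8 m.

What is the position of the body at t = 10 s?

On each constant-a segment, Δv = aΔt and Δx = v₀Δt + ½aΔt²; chain segment to segment.
0–5 s: v starts 8 m/s; Δx = 8·5 + ½·1·5² = 52.5 m; v ends 13 m/s.
5–8 s: v starts 13 m/s; Δx = 13·3 + ½·4·3² = 57 m; v ends 25 m/s.
8–10 s: v starts 25 m/s; Δx = 25·2 + ½·-3·2² = 44 m; v ends 19 m/s.
x(10) = 8 + Σ Δx = 161.5 m.

161.5 m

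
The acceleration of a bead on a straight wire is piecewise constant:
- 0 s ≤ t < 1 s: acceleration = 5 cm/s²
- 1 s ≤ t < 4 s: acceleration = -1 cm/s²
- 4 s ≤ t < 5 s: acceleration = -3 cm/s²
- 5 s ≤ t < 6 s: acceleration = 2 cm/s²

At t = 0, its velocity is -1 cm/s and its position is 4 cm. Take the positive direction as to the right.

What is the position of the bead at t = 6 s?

11.5 cm

On each constant-a segment, Δv = aΔt and Δx = v₀Δt + ½aΔt²; chain segment to segment.
0–1 s: v starts -1 cm/s; Δx = -1·1 + ½·5·1² = 1.5 cm; v ends 4 cm/s.
1–4 s: v starts 4 cm/s; Δx = 4·3 + ½·-1·3² = 7.5 cm; v ends 1 cm/s.
4–5 s: v starts 1 cm/s; Δx = 1·1 + ½·-3·1² = -0.5 cm; v ends -2 cm/s.
5–6 s: v starts -2 cm/s; Δx = -2·1 + ½·2·1² = -1 cm; v ends 0 cm/s.
x(6) = 4 + Σ Δx = 11.5 cm.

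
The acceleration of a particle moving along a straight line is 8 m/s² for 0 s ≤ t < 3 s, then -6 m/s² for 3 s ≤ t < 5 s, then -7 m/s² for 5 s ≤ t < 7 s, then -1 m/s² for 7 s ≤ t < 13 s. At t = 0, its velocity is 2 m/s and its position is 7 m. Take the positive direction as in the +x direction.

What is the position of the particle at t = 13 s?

85 m

On each constant-a segment, Δv = aΔt and Δx = v₀Δt + ½aΔt²; chain segment to segment.
0–3 s: v starts 2 m/s; Δx = 2·3 + ½·8·3² = 42 m; v ends 26 m/s.
3–5 s: v starts 26 m/s; Δx = 26·2 + ½·-6·2² = 40 m; v ends 14 m/s.
5–7 s: v starts 14 m/s; Δx = 14·2 + ½·-7·2² = 14 m; v ends 0 m/s.
7–13 s: v starts 0 m/s; Δx = 0·6 + ½·-1·6² = -18 m; v ends -6 m/s.
x(13) = 7 + Σ Δx = 85 m.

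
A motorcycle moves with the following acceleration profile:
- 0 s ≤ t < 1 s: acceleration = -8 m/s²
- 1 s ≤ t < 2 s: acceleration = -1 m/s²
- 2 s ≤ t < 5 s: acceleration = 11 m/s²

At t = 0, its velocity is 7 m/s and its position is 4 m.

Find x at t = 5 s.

On each constant-a segment, Δv = aΔt and Δx = v₀Δt + ½aΔt²; chain segment to segment.
0–1 s: v starts 7 m/s; Δx = 7·1 + ½·-8·1² = 3 m; v ends -1 m/s.
1–2 s: v starts -1 m/s; Δx = -1·1 + ½·-1·1² = -1.5 m; v ends -2 m/s.
2–5 s: v starts -2 m/s; Δx = -2·3 + ½·11·3² = 43.5 m; v ends 31 m/s.
x(5) = 4 + Σ Δx = 49 m.

49 m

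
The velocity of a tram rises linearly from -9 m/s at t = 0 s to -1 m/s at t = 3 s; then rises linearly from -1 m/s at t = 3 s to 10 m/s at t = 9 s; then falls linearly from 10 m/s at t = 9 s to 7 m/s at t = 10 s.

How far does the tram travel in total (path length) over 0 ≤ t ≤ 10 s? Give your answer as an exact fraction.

Total distance travelled is ∫|v| dt — sum the magnitudes of each area piece.
0–3 s: |½(-9 + -1)(3)| = 15 m
3–9 s: v = 0 at t = 39/11 s; triangle areas 3/11 + 300/11 = 303/11 m
9–10 s: |½(10 + 7)(1)| = 8.5 m
Total distance = 1123/22 m

1123/22 m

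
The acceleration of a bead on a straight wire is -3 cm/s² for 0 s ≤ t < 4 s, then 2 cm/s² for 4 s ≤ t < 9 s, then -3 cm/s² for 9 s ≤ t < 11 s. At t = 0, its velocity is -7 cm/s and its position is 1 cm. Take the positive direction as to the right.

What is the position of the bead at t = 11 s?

-145 cm

On each constant-a segment, Δv = aΔt and Δx = v₀Δt + ½aΔt²; chain segment to segment.
0–4 s: v starts -7 cm/s; Δx = -7·4 + ½·-3·4² = -52 cm; v ends -19 cm/s.
4–9 s: v starts -19 cm/s; Δx = -19·5 + ½·2·5² = -70 cm; v ends -9 cm/s.
9–11 s: v starts -9 cm/s; Δx = -9·2 + ½·-3·2² = -24 cm; v ends -15 cm/s.
x(11) = 1 + Σ Δx = -145 cm.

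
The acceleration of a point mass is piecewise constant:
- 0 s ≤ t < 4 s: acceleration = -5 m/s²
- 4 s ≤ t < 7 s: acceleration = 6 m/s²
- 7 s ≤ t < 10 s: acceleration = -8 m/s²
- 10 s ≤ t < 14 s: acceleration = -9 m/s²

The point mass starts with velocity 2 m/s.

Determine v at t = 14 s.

Δv equals the area under the a-t graph; then v = v₀ + Δv.
0–4 s: -5 × 4 = -20 m/s
4–7 s: 6 × 3 = 18 m/s
7–10 s: -8 × 3 = -24 m/s
10–14 s: -9 × 4 = -36 m/s
Δv = -62 m/s, so v(14) = 2 + (-62) = -60 m/s.

-60 m/s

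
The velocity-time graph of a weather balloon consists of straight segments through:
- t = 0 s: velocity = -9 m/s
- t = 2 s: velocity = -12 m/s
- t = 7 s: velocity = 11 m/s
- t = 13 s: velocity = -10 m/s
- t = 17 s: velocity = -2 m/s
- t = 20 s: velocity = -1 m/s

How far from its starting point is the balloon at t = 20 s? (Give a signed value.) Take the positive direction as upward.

Net displacement equals the area under the velocity-time graph (areas below the axis count negative).
0–2 s: ½(-9 + -12)(2) = -21 m
2–7 s: ½(-12 + 11)(5) = -2.5 m
7–13 s: ½(11 + -10)(6) = 3 m
13–17 s: ½(-10 + -2)(4) = -24 m
17–20 s: ½(-2 + -1)(3) = -4.5 m
Net displacement = -49 m

-49 m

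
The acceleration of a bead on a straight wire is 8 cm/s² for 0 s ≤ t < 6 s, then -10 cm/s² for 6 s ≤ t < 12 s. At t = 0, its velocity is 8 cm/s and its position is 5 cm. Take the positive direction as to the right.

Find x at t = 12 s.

On each constant-a segment, Δv = aΔt and Δx = v₀Δt + ½aΔt²; chain segment to segment.
0–6 s: v starts 8 cm/s; Δx = 8·6 + ½·8·6² = 192 cm; v ends 56 cm/s.
6–12 s: v starts 56 cm/s; Δx = 56·6 + ½·-10·6² = 156 cm; v ends -4 cm/s.
x(12) = 5 + Σ Δx = 353 cm.

353 cm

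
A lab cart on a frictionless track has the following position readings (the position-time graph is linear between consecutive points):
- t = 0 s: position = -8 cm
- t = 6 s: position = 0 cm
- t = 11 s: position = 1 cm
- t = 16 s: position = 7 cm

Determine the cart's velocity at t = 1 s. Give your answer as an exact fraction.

Velocity is the slope of the x-t graph on 0–6 s: (0 − -8)/(6 − 0) = 4/3 cm/s.

4/3 cm/s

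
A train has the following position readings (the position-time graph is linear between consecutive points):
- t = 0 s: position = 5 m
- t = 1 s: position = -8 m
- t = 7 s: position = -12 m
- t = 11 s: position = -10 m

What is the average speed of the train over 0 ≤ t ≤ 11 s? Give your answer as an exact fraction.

Average speed = (total path length)/(elapsed time); on a piecewise-linear x-t graph the path length is Σ|Δx|.
0–1 s: |Δx| = |-8 − 5| = 13 m
1–7 s: |Δx| = |-12 − -8| = 4 m
7–11 s: |Δx| = |-10 − -12| = 2 m
Total path = 19 m; average speed = 19/11 = 19/11 m/s.

19/11 m/s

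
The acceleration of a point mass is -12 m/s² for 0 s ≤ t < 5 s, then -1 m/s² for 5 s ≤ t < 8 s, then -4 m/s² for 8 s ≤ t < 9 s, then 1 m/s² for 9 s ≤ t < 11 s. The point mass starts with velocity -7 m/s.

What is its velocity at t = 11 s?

Δv equals the area under the a-t graph; then v = v₀ + Δv.
0–5 s: -12 × 5 = -60 m/s
5–8 s: -1 × 3 = -3 m/s
8–9 s: -4 × 1 = -4 m/s
9–11 s: 1 × 2 = 2 m/s
Δv = -65 m/s, so v(11) = -7 + (-65) = -72 m/s.

-72 m/s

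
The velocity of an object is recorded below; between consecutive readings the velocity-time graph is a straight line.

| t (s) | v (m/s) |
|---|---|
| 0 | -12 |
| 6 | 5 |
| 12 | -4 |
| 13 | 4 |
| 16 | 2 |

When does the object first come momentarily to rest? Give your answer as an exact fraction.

v changes sign on 0–6 s (from -12 to 5); the graph is linear there, so v = 0 at t = 0 + (12)·(6 − 0)/(5 − -12) = 72/17 s.

t = 72/17 s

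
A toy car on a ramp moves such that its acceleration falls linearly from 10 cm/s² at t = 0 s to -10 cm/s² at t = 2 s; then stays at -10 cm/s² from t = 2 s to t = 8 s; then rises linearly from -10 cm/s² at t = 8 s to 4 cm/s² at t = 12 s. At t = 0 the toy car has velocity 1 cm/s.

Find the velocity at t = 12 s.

Δv equals the area under the a-t graph; then v = v₀ + Δv.
0–2 s: ½(10 + -10)(2) = 0 cm/s
2–8 s: -10 × 6 = -60 cm/s
8–12 s: ½(-10 + 4)(4) = -12 cm/s
Δv = -72 cm/s, so v(12) = 1 + (-72) = -71 cm/s.

-71 cm/s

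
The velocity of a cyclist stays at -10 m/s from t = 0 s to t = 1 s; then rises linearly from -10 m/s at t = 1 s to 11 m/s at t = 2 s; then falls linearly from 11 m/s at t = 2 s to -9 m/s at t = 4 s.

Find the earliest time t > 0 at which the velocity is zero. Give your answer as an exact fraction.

v changes sign on 1–2 s (from -10 to 11); the graph is linear there, so v = 0 at t = 1 + (10)·(2 − 1)/(11 − -10) = 31/21 s.

t = 31/21 s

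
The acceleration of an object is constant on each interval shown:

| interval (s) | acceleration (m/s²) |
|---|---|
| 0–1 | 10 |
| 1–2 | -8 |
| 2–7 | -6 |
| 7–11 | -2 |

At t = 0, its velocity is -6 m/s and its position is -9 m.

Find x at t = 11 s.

-257 m

On each constant-a segment, Δv = aΔt and Δx = v₀Δt + ½aΔt²; chain segment to segment.
0–1 s: v starts -6 m/s; Δx = -6·1 + ½·10·1² = -1 m; v ends 4 m/s.
1–2 s: v starts 4 m/s; Δx = 4·1 + ½·-8·1² = 0 m; v ends -4 m/s.
2–7 s: v starts -4 m/s; Δx = -4·5 + ½·-6·5² = -95 m; v ends -34 m/s.
7–11 s: v starts -34 m/s; Δx = -34·4 + ½·-2·4² = -152 m; v ends -42 m/s.
x(11) = -9 + Σ Δx = -257 m.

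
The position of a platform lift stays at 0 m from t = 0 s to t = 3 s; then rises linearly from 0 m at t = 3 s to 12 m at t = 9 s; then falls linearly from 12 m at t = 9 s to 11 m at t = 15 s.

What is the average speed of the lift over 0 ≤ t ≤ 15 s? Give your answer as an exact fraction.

13/15 m/s

Average speed = (total path length)/(elapsed time); on a piecewise-linear x-t graph the path length is Σ|Δx|.
0–3 s: |Δx| = |0 − 0| = 0 m
3–9 s: |Δx| = |12 − 0| = 12 m
9–15 s: |Δx| = |11 − 12| = 1 m
Total path = 13 m; average speed = 13/15 = 13/15 m/s.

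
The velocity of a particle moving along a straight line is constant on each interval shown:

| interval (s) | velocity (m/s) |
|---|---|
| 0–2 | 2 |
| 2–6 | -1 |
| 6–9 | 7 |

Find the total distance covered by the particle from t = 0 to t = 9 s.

Distance (not displacement) is the total path length: add the absolute areas under v-t.
0–2 s: |2| × 2 = 4 m
2–6 s: |-1| × 4 = 4 m
6–9 s: |7| × 3 = 21 m
Total distance = 29 m

29 m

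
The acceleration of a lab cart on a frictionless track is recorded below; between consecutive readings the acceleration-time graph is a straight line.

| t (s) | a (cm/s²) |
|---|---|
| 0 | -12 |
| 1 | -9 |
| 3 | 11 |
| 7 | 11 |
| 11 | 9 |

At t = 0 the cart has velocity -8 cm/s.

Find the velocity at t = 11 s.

67.5 cm/s

Δv equals the area under the a-t graph; then v = v₀ + Δv.
0–1 s: ½(-12 + -9)(1) = -10.5 cm/s
1–3 s: ½(-9 + 11)(2) = 2 cm/s
3–7 s: 11 × 4 = 44 cm/s
7–11 s: ½(11 + 9)(4) = 40 cm/s
Δv = 75.5 cm/s, so v(11) = -8 + (75.5) = 67.5 cm/s.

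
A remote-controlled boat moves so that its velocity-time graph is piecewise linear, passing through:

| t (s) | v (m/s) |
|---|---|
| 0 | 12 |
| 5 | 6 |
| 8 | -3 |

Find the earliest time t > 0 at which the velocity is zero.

t = 7 s

v changes sign on 5–8 s (from 6 to -3); the graph is linear there, so v = 0 at t = 5 + (-6)·(8 − 5)/(-3 − 6) = 7 s.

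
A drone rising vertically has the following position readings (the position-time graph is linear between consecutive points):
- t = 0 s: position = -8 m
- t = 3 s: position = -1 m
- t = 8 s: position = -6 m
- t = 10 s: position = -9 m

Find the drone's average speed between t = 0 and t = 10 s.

Average speed = (total path length)/(elapsed time); on a piecewise-linear x-t graph the path length is Σ|Δx|.
0–3 s: |Δx| = |-1 − -8| = 7 m
3–8 s: |Δx| = |-6 − -1| = 5 m
8–10 s: |Δx| = |-9 − -6| = 3 m
Total path = 15 m; average speed = 15/10 = 1.5 m/s.

1.5 m/s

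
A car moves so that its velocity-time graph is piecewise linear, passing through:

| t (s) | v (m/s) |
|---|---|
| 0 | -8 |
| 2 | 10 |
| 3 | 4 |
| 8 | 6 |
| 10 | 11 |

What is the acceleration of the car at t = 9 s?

2.5 m/s²

Acceleration is the slope of the v-t graph on 8–10 s: (11 − 6)/(10 − 8) = 2.5 m/s².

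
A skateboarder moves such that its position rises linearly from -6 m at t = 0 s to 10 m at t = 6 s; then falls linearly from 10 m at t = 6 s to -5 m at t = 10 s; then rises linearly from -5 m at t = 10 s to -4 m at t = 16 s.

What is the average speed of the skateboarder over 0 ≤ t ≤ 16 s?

Average speed = (total path length)/(elapsed time); on a piecewise-linear x-t graph the path length is Σ|Δx|.
0–6 s: |Δx| = |10 − -6| = 16 m
6–10 s: |Δx| = |-5 − 10| = 15 m
10–16 s: |Δx| = |-4 − -5| = 1 m
Total path = 32 m; average speed = 32/16 = 2 m/s.

2 m/s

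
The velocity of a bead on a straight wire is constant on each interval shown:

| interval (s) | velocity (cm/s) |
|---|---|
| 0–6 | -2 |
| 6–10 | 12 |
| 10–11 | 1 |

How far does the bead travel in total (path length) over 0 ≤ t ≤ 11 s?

61 cm

Distance (not displacement) is the total path length: add the absolute areas under v-t.
0–6 s: |-2| × 6 = 12 cm
6–10 s: |12| × 4 = 48 cm
10–11 s: |1| × 1 = 1 cm
Total distance = 61 cm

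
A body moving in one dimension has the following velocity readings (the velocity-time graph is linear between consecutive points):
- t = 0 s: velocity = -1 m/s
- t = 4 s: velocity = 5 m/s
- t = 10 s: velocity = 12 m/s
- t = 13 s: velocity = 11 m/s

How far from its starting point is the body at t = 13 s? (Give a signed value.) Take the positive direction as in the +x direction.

93.5 m

Net displacement equals the area under the velocity-time graph (areas below the axis count negative).
0–4 s: ½(-1 + 5)(4) = 8 m
4–10 s: ½(5 + 12)(6) = 51 m
10–13 s: ½(12 + 11)(3) = 34.5 m
Net displacement = 93.5 m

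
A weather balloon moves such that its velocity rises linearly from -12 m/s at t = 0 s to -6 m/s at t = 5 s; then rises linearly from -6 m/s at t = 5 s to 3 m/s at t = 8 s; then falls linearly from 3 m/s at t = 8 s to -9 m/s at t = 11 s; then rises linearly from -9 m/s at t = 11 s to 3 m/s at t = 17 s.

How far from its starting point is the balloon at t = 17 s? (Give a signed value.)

-76.5 m

Net displacement equals the area under the velocity-time graph (areas below the axis count negative).
0–5 s: ½(-12 + -6)(5) = -45 m
5–8 s: ½(-6 + 3)(3) = -4.5 m
8–11 s: ½(3 + -9)(3) = -9 m
11–17 s: ½(-9 + 3)(6) = -18 m
Net displacement = -76.5 m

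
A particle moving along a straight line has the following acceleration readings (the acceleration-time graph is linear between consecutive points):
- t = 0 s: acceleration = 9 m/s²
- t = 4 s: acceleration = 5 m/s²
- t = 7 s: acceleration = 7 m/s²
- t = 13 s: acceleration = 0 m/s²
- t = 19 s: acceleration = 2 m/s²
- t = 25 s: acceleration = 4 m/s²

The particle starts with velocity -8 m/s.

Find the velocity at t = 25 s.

Δv equals the area under the a-t graph; then v = v₀ + Δv.
0–4 s: ½(9 + 5)(4) = 28 m/s
4–7 s: ½(5 + 7)(3) = 18 m/s
7–13 s: ½(7 + 0)(6) = 21 m/s
13–19 s: ½(0 + 2)(6) = 6 m/s
19–25 s: ½(2 + 4)(6) = 18 m/s
Δv = 91 m/s, so v(25) = -8 + (91) = 83 m/s.

83 m/s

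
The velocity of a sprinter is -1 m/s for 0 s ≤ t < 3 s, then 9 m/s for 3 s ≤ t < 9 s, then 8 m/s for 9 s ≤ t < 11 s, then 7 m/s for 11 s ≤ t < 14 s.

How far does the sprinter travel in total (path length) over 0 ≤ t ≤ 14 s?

Distance (not displacement) is the total path length: add the absolute areas under v-t.
0–3 s: |-1| × 3 = 3 m
3–9 s: |9| × 6 = 54 m
9–11 s: |8| × 2 = 16 m
11–14 s: |7| × 3 = 21 m
Total distance = 94 m

94 m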